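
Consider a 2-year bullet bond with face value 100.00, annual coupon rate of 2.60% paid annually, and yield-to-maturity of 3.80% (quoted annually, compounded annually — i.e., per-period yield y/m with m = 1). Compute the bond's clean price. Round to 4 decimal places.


Coupon per period c = face * coupon_rate / m = 2.600000
Periods per year m = 1; per-period yield y/m = 0.038000
Number of cashflows N = 2
Cashflows (t years, CF_t, discount factor 1/(1+y/m)^(m*t), PV):
  t = 1.0000: CF_t = 2.600000, DF = 0.963391, PV = 2.504817
  t = 2.0000: CF_t = 102.600000, DF = 0.928122, PV = 95.225367
Price P = sum_t PV_t = 97.730184

Answer: Price = 97.7302


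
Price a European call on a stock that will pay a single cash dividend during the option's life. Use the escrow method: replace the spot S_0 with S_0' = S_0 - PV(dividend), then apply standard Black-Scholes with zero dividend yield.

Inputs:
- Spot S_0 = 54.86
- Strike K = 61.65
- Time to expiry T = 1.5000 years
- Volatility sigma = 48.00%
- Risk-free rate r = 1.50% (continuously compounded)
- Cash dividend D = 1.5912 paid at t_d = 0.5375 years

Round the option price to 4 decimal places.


Answer: Price = 9.9083

Derivation:
PV(D) = D * exp(-r * t_d) = 1.5912 * 0.99196991 = 1.57842253
S_0' = S_0 - PV(D) = 54.8600 - 1.57842253 = 53.28157747
d1 = (ln(S_0'/K) + (r + sigma^2/2)*T) / (sigma*sqrt(T)) = 0.08406071
d2 = d1 - sigma*sqrt(T) = -0.50381683
exp(-rT) = 0.97775124
N(d1) = 0.53349592; N(d2) = 0.30719505
C = S_0' * N(d1) - K * exp(-rT) * N(d2) = 53.28157747 * 0.53349592 - 61.6500 * 0.97775124 * 0.30719505 = 9.9083


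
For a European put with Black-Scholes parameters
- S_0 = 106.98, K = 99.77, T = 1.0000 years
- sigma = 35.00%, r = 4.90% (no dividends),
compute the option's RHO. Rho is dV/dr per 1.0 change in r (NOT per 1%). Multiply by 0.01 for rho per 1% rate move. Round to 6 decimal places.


d1 = 0.5143553262; d2 = 0.1643553262
phi(d1) = 0.3495113531; exp(-qT) = 1.0000000000; exp(-rT) = 0.9521811297
N(-d2) = 0.4347257149
Rho = -K*T*exp(-rT)*N(-d2) = -99.7700 * 1.0000 * 0.9521811297 * 0.4347257149 = -41.298557

Answer: Rho = -41.298557


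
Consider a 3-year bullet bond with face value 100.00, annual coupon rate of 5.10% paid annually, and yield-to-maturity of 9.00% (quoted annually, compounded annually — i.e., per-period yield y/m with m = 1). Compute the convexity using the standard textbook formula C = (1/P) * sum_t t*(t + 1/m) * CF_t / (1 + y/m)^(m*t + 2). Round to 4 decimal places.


Answer: Convexity = 9.4227

Derivation:
Coupon per period c = face * coupon_rate / m = 5.100000
Periods per year m = 1; per-period yield y/m = 0.090000
Number of cashflows N = 3
Cashflows (t years, CF_t, discount factor 1/(1+y/m)^(m*t), PV):
  t = 1.0000: CF_t = 5.100000, DF = 0.917431, PV = 4.678899
  t = 2.0000: CF_t = 5.100000, DF = 0.841680, PV = 4.292568
  t = 3.0000: CF_t = 105.100000, DF = 0.772183, PV = 81.156484
Price P = sum_t PV_t = 90.127951
Convexity numerator sum_t t*(t + 1/m) * CF_t / (1+y/m)^(m*t + 2):
  t = 1.0000: term = 7.876271
  t = 2.0000: term = 21.677811
  t = 3.0000: term = 819.693464
Convexity = (1/P) * sum = 849.247547 / 90.127951 = 9.422688


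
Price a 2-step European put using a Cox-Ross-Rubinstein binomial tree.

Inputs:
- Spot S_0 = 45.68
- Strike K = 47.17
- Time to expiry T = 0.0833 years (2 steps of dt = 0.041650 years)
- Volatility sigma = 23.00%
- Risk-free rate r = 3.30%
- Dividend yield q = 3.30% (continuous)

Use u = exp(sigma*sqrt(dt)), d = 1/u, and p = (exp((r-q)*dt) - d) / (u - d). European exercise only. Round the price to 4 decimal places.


Answer: Price = V(0,0) = 2.2006

Derivation:
dt = T/N = 0.041650
u = exp(sigma*sqrt(dt)) = 1.048058; d = 1/u = 0.954145
p = (exp((r-q)*dt) - d) / (u - d) = 0.488267
Discount per step: exp(-r*dt) = 0.998626
Stock lattice S(k, i) with i counting down-moves:
  k=0: S(0,0) = 45.6800
  k=1: S(1,0) = 47.8753; S(1,1) = 43.5854
  k=2: S(2,0) = 50.1761; S(2,1) = 45.6800; S(2,2) = 41.5868
Terminal payoffs V(N, i) = max(K - S_T, 0):
  V(2,0) = 0.000000; V(2,1) = 1.490000; V(2,2) = 5.583224
Backward induction: V(k, i) = exp(-r*dt) * [p * V(k+1, i) + (1-p) * V(k+1, i+1)].
  V(1,0) = exp(-r*dt) * [p*0.000000 + (1-p)*1.490000] = 0.761434
  V(1,1) = exp(-r*dt) * [p*1.490000 + (1-p)*5.583224] = 3.579713
  V(0,0) = exp(-r*dt) * [p*0.761434 + (1-p)*3.579713] = 2.200613


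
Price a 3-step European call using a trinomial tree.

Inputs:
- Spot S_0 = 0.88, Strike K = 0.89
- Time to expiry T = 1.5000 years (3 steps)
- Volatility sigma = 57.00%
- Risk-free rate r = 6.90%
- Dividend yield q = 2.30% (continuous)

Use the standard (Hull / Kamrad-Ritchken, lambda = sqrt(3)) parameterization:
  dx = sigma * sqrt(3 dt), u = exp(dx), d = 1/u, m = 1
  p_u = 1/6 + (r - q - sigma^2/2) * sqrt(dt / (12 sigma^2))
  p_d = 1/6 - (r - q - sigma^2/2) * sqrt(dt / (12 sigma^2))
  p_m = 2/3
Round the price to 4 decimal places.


Answer: Price = V(0,0) = 0.2258

Derivation:
dt = T/N = 0.500000; dx = sigma*sqrt(3*dt) = 0.698105
u = exp(dx) = 2.009939; d = 1/u = 0.497527
p_u = 0.124964, p_m = 0.666667, p_d = 0.208369
Discount per step: exp(-r*dt) = 0.966088
Stock lattice S(k, j) with j the centered position index:
  k=0: S(0,+0) = 0.8800
  k=1: S(1,-1) = 0.4378; S(1,+0) = 0.8800; S(1,+1) = 1.7687
  k=2: S(2,-2) = 0.2178; S(2,-1) = 0.4378; S(2,+0) = 0.8800; S(2,+1) = 1.7687; S(2,+2) = 3.5551
  k=3: S(3,-3) = 0.1084; S(3,-2) = 0.2178; S(3,-1) = 0.4378; S(3,+0) = 0.8800; S(3,+1) = 1.7687; S(3,+2) = 3.5551; S(3,+3) = 7.1455
Terminal payoffs V(N, j) = max(S_T - K, 0):
  V(3,-3) = 0.000000; V(3,-2) = 0.000000; V(3,-1) = 0.000000; V(3,+0) = 0.000000; V(3,+1) = 0.878747; V(3,+2) = 2.665074; V(3,+3) = 6.255483
Backward induction: V(k, j) = exp(-r*dt) * [p_u * V(k+1, j+1) + p_m * V(k+1, j) + p_d * V(k+1, j-1)]
  V(2,-2) = exp(-r*dt) * [p_u*0.000000 + p_m*0.000000 + p_d*0.000000] = 0.000000
  V(2,-1) = exp(-r*dt) * [p_u*0.000000 + p_m*0.000000 + p_d*0.000000] = 0.000000
  V(2,+0) = exp(-r*dt) * [p_u*0.878747 + p_m*0.000000 + p_d*0.000000] = 0.106088
  V(2,+1) = exp(-r*dt) * [p_u*2.665074 + p_m*0.878747 + p_d*0.000000] = 0.887710
  V(2,+2) = exp(-r*dt) * [p_u*6.255483 + p_m*2.665074 + p_d*0.878747] = 2.648562
  V(1,-1) = exp(-r*dt) * [p_u*0.106088 + p_m*0.000000 + p_d*0.000000] = 0.012808
  V(1,+0) = exp(-r*dt) * [p_u*0.887710 + p_m*0.106088 + p_d*0.000000] = 0.175497
  V(1,+1) = exp(-r*dt) * [p_u*2.648562 + p_m*0.887710 + p_d*0.106088] = 0.912846
  V(0,+0) = exp(-r*dt) * [p_u*0.912846 + p_m*0.175497 + p_d*0.012808] = 0.225814


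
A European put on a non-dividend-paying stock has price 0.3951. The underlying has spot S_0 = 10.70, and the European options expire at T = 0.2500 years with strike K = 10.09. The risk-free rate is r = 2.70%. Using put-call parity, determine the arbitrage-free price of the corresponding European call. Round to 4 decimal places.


Answer: Call price = 1.0730

Derivation:
Put-call parity: C - P = S_0 * exp(-qT) - K * exp(-rT).
S_0 * exp(-qT) = 10.7000 * 1.00000000 = 10.70000000
K * exp(-rT) = 10.0900 * 0.99327273 = 10.02212185
C = P + S*exp(-qT) - K*exp(-rT)
C = 0.3951 + 10.70000000 - 10.02212185 = 1.0730


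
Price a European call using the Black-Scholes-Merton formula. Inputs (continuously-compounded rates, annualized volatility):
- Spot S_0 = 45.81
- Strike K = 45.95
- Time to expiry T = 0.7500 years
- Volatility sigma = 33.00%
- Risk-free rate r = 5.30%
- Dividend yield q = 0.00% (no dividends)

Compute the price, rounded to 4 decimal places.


Answer: Price = 5.9786

Derivation:
d1 = (ln(S/K) + (r - q + 0.5*sigma^2) * T) / (sigma * sqrt(T)) = 0.27130585
d2 = d1 - sigma * sqrt(T) = -0.01448254
exp(-rT) = 0.96102967; exp(-qT) = 1.00000000
C = S_0 * exp(-qT) * N(d1) - K * exp(-rT) * N(d2)
N(d1) = 0.60692209; N(d2) = 0.49422251
C = 45.8100 * 1.00000000 * 0.60692209 - 45.9500 * 0.96102967 * 0.49422251 = 5.9786


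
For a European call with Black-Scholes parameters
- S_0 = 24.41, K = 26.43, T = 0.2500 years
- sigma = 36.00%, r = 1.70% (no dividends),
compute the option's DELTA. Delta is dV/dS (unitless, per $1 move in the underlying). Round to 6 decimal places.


Answer: Delta = 0.371420

Derivation:
d1 = -0.3280935790; d2 = -0.5080935790
phi(d1) = 0.3780377459; exp(-qT) = 1.0000000000; exp(-rT) = 0.9957590185
N(d1) = 0.3714204544
Delta = exp(-qT) * N(d1) = 1.0000000000 * 0.3714204544 = 0.371420


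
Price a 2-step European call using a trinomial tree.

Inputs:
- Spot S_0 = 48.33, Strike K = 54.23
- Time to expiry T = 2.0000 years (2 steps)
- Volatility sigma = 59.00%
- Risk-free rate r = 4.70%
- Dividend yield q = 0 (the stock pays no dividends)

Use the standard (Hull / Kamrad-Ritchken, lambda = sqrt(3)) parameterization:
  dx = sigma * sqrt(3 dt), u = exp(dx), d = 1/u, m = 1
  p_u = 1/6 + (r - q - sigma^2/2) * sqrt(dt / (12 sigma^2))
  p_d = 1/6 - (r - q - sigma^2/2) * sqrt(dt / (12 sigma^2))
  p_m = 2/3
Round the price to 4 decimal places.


Answer: Price = V(0,0) = 13.3240

Derivation:
dt = T/N = 1.000000; dx = sigma*sqrt(3*dt) = 1.021910
u = exp(dx) = 2.778497; d = 1/u = 0.359907
p_u = 0.104504, p_m = 0.666667, p_d = 0.228830
Discount per step: exp(-r*dt) = 0.954087
Stock lattice S(k, j) with j the centered position index:
  k=0: S(0,+0) = 48.3300
  k=1: S(1,-1) = 17.3943; S(1,+0) = 48.3300; S(1,+1) = 134.2847
  k=2: S(2,-2) = 6.2603; S(2,-1) = 17.3943; S(2,+0) = 48.3300; S(2,+1) = 134.2847; S(2,+2) = 373.1097
Terminal payoffs V(N, j) = max(S_T - K, 0):
  V(2,-2) = 0.000000; V(2,-1) = 0.000000; V(2,+0) = 0.000000; V(2,+1) = 80.054739; V(2,+2) = 318.879685
Backward induction: V(k, j) = exp(-r*dt) * [p_u * V(k+1, j+1) + p_m * V(k+1, j) + p_d * V(k+1, j-1)]
  V(1,-1) = exp(-r*dt) * [p_u*0.000000 + p_m*0.000000 + p_d*0.000000] = 0.000000
  V(1,+0) = exp(-r*dt) * [p_u*80.054739 + p_m*0.000000 + p_d*0.000000] = 7.981908
  V(1,+1) = exp(-r*dt) * [p_u*318.879685 + p_m*80.054739 + p_d*0.000000] = 82.713576
  V(0,+0) = exp(-r*dt) * [p_u*82.713576 + p_m*7.981908 + p_d*0.000000] = 13.323967


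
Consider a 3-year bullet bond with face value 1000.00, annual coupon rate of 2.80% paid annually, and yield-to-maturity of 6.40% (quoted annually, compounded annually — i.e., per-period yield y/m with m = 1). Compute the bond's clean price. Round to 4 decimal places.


Answer: Price = 904.4793

Derivation:
Coupon per period c = face * coupon_rate / m = 28.000000
Periods per year m = 1; per-period yield y/m = 0.064000
Number of cashflows N = 3
Cashflows (t years, CF_t, discount factor 1/(1+y/m)^(m*t), PV):
  t = 1.0000: CF_t = 28.000000, DF = 0.939850, PV = 26.315789
  t = 2.0000: CF_t = 28.000000, DF = 0.883317, PV = 24.732885
  t = 3.0000: CF_t = 1028.000000, DF = 0.830185, PV = 853.430640
Price P = sum_t PV_t = 904.479314


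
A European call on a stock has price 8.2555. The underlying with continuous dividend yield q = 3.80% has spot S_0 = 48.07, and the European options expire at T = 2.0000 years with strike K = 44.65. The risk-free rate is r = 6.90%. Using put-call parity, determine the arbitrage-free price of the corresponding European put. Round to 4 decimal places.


Answer: Put price = 2.5980

Derivation:
Put-call parity: C - P = S_0 * exp(-qT) - K * exp(-rT).
S_0 * exp(-qT) = 48.0700 * 0.92681621 = 44.55205505
K * exp(-rT) = 44.6500 * 0.87109869 = 38.89455659
P = C - S*exp(-qT) + K*exp(-rT)
P = 8.2555 - 44.55205505 + 38.89455659 = 2.5980


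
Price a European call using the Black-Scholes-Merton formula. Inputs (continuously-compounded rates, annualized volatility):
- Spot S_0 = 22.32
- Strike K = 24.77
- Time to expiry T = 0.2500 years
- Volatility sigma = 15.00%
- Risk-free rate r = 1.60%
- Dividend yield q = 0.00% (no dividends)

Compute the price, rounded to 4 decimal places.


Answer: Price = 0.0743

Derivation:
d1 = (ln(S/K) + (r - q + 0.5*sigma^2) * T) / (sigma * sqrt(T)) = -1.29783475
d2 = d1 - sigma * sqrt(T) = -1.37283475
exp(-rT) = 0.99600799; exp(-qT) = 1.00000000
C = S_0 * exp(-qT) * N(d1) - K * exp(-rT) * N(d2)
N(d1) = 0.09717206; N(d2) = 0.08490186
C = 22.3200 * 1.00000000 * 0.09717206 - 24.7700 * 0.99600799 * 0.08490186 = 0.0743


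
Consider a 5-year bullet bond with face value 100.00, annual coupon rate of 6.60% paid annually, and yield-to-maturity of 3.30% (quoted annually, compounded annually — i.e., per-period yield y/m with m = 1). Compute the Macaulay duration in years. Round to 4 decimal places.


Answer: Macaulay duration = 4.4618 years

Derivation:
Coupon per period c = face * coupon_rate / m = 6.600000
Periods per year m = 1; per-period yield y/m = 0.033000
Number of cashflows N = 5
Cashflows (t years, CF_t, discount factor 1/(1+y/m)^(m*t), PV):
  t = 1.0000: CF_t = 6.600000, DF = 0.968054, PV = 6.389158
  t = 2.0000: CF_t = 6.600000, DF = 0.937129, PV = 6.185051
  t = 3.0000: CF_t = 6.600000, DF = 0.907192, PV = 5.987465
  t = 4.0000: CF_t = 6.600000, DF = 0.878211, PV = 5.796190
  t = 5.0000: CF_t = 106.600000, DF = 0.850156, PV = 90.626581
Price P = sum_t PV_t = 114.984445
Macaulay numerator sum_t t * PV_t:
  t * PV_t at t = 1.0000: 6.389158
  t * PV_t at t = 2.0000: 12.370102
  t * PV_t at t = 3.0000: 17.962394
  t * PV_t at t = 4.0000: 23.184762
  t * PV_t at t = 5.0000: 453.132906
Macaulay duration D = (sum_t t * PV_t) / P = 513.039322 / 114.984445 = 4.461815


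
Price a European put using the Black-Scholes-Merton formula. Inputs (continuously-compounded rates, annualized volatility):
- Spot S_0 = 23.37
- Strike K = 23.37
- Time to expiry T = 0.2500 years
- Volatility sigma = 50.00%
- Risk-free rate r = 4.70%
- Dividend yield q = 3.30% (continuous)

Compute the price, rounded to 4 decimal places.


d1 = (ln(S/K) + (r - q + 0.5*sigma^2) * T) / (sigma * sqrt(T)) = 0.13900000
d2 = d1 - sigma * sqrt(T) = -0.11100000
exp(-rT) = 0.98831876; exp(-qT) = 0.99178394
P = K * exp(-rT) * N(-d2) - S_0 * exp(-qT) * N(-d1)
N(-d1) = 0.44472507; N(-d2) = 0.54419183
P = 23.3700 * 0.98831876 * 0.54419183 - 23.3700 * 0.99178394 * 0.44472507 = 2.2614

Answer: Price = 2.2614


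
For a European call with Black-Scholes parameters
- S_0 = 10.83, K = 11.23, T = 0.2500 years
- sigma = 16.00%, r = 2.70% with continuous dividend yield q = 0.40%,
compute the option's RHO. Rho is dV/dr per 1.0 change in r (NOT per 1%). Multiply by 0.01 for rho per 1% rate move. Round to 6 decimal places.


d1 = -0.3414838467; d2 = -0.4214838467
phi(d1) = 0.3763468295; exp(-qT) = 0.9990004998; exp(-rT) = 0.9932727301
N(d2) = 0.3367009021
Rho = K*T*exp(-rT)*N(d2) = 11.2300 * 0.2500 * 0.9932727301 * 0.3367009021 = 0.938929

Answer: Rho = 0.938929


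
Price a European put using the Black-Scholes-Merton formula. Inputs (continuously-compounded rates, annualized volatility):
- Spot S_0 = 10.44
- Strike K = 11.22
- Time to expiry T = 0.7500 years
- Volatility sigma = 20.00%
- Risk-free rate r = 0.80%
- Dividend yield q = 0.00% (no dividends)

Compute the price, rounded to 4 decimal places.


Answer: Price = 1.1549

Derivation:
d1 = (ln(S/K) + (r - q + 0.5*sigma^2) * T) / (sigma * sqrt(T)) = -0.29475647
d2 = d1 - sigma * sqrt(T) = -0.46796155
exp(-rT) = 0.99401796; exp(-qT) = 1.00000000
P = K * exp(-rT) * N(-d2) - S_0 * exp(-qT) * N(-d1)
N(-d1) = 0.61591004; N(-d2) = 0.68009396
P = 11.2200 * 0.99401796 * 0.68009396 - 10.4400 * 1.00000000 * 0.61591004 = 1.1549


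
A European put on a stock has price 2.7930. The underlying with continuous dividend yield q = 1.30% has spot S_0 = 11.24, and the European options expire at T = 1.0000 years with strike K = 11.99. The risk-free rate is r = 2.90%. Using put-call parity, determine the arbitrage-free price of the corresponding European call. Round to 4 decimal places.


Answer: Call price = 2.2405

Derivation:
Put-call parity: C - P = S_0 * exp(-qT) - K * exp(-rT).
S_0 * exp(-qT) = 11.2400 * 0.98708414 = 11.09482568
K * exp(-rT) = 11.9900 * 0.97141646 = 11.64728341
C = P + S*exp(-qT) - K*exp(-rT)
C = 2.7930 + 11.09482568 - 11.64728341 = 2.2405


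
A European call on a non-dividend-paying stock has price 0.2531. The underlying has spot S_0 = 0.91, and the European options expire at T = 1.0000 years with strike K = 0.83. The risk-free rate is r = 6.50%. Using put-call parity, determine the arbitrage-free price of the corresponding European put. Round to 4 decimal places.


Put-call parity: C - P = S_0 * exp(-qT) - K * exp(-rT).
S_0 * exp(-qT) = 0.9100 * 1.00000000 = 0.91000000
K * exp(-rT) = 0.8300 * 0.93706746 = 0.77776599
P = C - S*exp(-qT) + K*exp(-rT)
P = 0.2531 - 0.91000000 + 0.77776599 = 0.1209

Answer: Put price = 0.1209


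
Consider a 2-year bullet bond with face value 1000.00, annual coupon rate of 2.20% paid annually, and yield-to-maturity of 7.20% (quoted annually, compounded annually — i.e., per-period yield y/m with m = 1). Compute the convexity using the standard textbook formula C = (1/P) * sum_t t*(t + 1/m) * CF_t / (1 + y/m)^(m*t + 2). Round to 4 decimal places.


Coupon per period c = face * coupon_rate / m = 22.000000
Periods per year m = 1; per-period yield y/m = 0.072000
Number of cashflows N = 2
Cashflows (t years, CF_t, discount factor 1/(1+y/m)^(m*t), PV):
  t = 1.0000: CF_t = 22.000000, DF = 0.932836, PV = 20.522388
  t = 2.0000: CF_t = 1022.000000, DF = 0.870183, PV = 889.326687
Price P = sum_t PV_t = 909.849076
Convexity numerator sum_t t*(t + 1/m) * CF_t / (1+y/m)^(m*t + 2):
  t = 1.0000: term = 35.716453
  t = 2.0000: term = 4643.260022
Convexity = (1/P) * sum = 4678.976474 / 909.849076 = 5.142585

Answer: Convexity = 5.1426


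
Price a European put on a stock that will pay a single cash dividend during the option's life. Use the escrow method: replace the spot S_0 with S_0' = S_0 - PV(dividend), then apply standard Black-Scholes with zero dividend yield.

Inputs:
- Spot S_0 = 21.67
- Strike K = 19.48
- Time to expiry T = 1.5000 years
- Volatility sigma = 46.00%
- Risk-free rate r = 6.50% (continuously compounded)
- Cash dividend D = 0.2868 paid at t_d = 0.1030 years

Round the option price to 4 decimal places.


PV(D) = D * exp(-r * t_d) = 0.2868 * 0.99332736 = 0.28488629
S_0' = S_0 - PV(D) = 21.6700 - 0.28488629 = 21.38511371
d1 = (ln(S_0'/K) + (r + sigma^2/2)*T) / (sigma*sqrt(T)) = 0.62037190
d2 = d1 - sigma*sqrt(T) = 0.05698926
exp(-rT) = 0.90710234
N(-d1) = 0.26750648; N(-d2) = 0.47727687
P = K * exp(-rT) * N(-d2) - S_0' * N(-d1) = 19.4800 * 0.90710234 * 0.47727687 - 21.38511371 * 0.26750648 = 2.7130

Answer: Price = 2.7130


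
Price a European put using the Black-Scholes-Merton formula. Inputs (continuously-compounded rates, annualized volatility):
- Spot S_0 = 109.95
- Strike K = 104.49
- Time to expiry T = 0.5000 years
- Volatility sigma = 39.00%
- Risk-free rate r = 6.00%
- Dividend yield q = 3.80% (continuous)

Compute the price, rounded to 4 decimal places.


d1 = (ln(S/K) + (r - q + 0.5*sigma^2) * T) / (sigma * sqrt(T)) = 0.36247144
d2 = d1 - sigma * sqrt(T) = 0.08669979
exp(-rT) = 0.97044553; exp(-qT) = 0.98117936
P = K * exp(-rT) * N(-d2) - S_0 * exp(-qT) * N(-d1)
N(-d1) = 0.35849988; N(-d2) = 0.46545507
P = 104.4900 * 0.97044553 * 0.46545507 - 109.9500 * 0.98117936 * 0.35849988 = 8.5228

Answer: Price = 8.5228


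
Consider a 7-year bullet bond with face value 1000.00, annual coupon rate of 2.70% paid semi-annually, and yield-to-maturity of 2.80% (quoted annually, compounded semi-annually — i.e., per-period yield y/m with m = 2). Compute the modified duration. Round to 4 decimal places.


Coupon per period c = face * coupon_rate / m = 13.500000
Periods per year m = 2; per-period yield y/m = 0.014000
Number of cashflows N = 14
Cashflows (t years, CF_t, discount factor 1/(1+y/m)^(m*t), PV):
  t = 0.5000: CF_t = 13.500000, DF = 0.986193, PV = 13.313609
  t = 1.0000: CF_t = 13.500000, DF = 0.972577, PV = 13.129792
  t = 1.5000: CF_t = 13.500000, DF = 0.959149, PV = 12.948513
  t = 2.0000: CF_t = 13.500000, DF = 0.945906, PV = 12.769737
  t = 2.5000: CF_t = 13.500000, DF = 0.932847, PV = 12.593429
  t = 3.0000: CF_t = 13.500000, DF = 0.919967, PV = 12.419555
  t = 3.5000: CF_t = 13.500000, DF = 0.907265, PV = 12.248082
  t = 4.0000: CF_t = 13.500000, DF = 0.894739, PV = 12.078976
  t = 4.5000: CF_t = 13.500000, DF = 0.882386, PV = 11.912205
  t = 5.0000: CF_t = 13.500000, DF = 0.870203, PV = 11.747737
  t = 5.5000: CF_t = 13.500000, DF = 0.858188, PV = 11.585540
  t = 6.0000: CF_t = 13.500000, DF = 0.846339, PV = 11.425581
  t = 6.5000: CF_t = 13.500000, DF = 0.834654, PV = 11.267832
  t = 7.0000: CF_t = 1013.500000, DF = 0.823130, PV = 834.242639
Price P = sum_t PV_t = 993.683228
First compute Macaulay numerator sum_t t * PV_t:
  t * PV_t at t = 0.5000: 6.656805
  t * PV_t at t = 1.0000: 13.129792
  t * PV_t at t = 1.5000: 19.422770
  t * PV_t at t = 2.0000: 25.539474
  t * PV_t at t = 2.5000: 31.483572
  t * PV_t at t = 3.0000: 37.258665
  t * PV_t at t = 3.5000: 42.868287
  t * PV_t at t = 4.0000: 48.315905
  t * PV_t at t = 4.5000: 53.604924
  t * PV_t at t = 5.0000: 58.738685
  t * PV_t at t = 5.5000: 63.720467
  t * PV_t at t = 6.0000: 68.553488
  t * PV_t at t = 6.5000: 73.240906
  t * PV_t at t = 7.0000: 5839.698470
Macaulay duration D = 6382.232212 / 993.683228 = 6.422804
Modified duration = D / (1 + y/m) = 6.422804 / (1 + 0.014000) = 6.334126

Answer: Modified duration = 6.3341


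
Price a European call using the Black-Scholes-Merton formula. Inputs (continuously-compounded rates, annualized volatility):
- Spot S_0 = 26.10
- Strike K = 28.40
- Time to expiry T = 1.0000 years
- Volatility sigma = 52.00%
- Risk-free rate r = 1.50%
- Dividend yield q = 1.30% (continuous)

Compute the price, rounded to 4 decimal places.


Answer: Price = 4.4724

Derivation:
d1 = (ln(S/K) + (r - q + 0.5*sigma^2) * T) / (sigma * sqrt(T)) = 0.10143494
d2 = d1 - sigma * sqrt(T) = -0.41856506
exp(-rT) = 0.98511194; exp(-qT) = 0.98708414
C = S_0 * exp(-qT) * N(d1) - K * exp(-rT) * N(d2)
N(d1) = 0.54039740; N(d2) = 0.33776701
C = 26.1000 * 0.98708414 * 0.54039740 - 28.4000 * 0.98511194 * 0.33776701 = 4.4724


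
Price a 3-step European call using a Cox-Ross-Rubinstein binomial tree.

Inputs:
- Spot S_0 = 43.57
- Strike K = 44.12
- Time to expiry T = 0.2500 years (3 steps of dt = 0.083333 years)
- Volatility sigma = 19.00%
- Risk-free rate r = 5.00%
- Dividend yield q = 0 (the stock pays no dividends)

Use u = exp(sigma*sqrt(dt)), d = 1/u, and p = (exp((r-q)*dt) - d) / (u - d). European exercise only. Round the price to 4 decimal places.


dt = T/N = 0.083333
u = exp(sigma*sqrt(dt)) = 1.056380; d = 1/u = 0.946629
p = (exp((r-q)*dt) - d) / (u - d) = 0.524335
Discount per step: exp(-r*dt) = 0.995842
Stock lattice S(k, i) with i counting down-moves:
  k=0: S(0,0) = 43.5700
  k=1: S(1,0) = 46.0265; S(1,1) = 41.2446
  k=2: S(2,0) = 48.6215; S(2,1) = 43.5700; S(2,2) = 39.0433
  k=3: S(3,0) = 51.3628; S(3,1) = 46.0265; S(3,2) = 41.2446; S(3,3) = 36.9595
Terminal payoffs V(N, i) = max(S_T - K, 0):
  V(3,0) = 7.242774; V(3,1) = 1.906491; V(3,2) = 0.000000; V(3,3) = 0.000000
Backward induction: V(k, i) = exp(-r*dt) * [p * V(k+1, i) + (1-p) * V(k+1, i+1)].
  V(2,0) = exp(-r*dt) * [p*7.242774 + (1-p)*1.906491] = 4.684930
  V(2,1) = exp(-r*dt) * [p*1.906491 + (1-p)*0.000000] = 0.995484
  V(2,2) = exp(-r*dt) * [p*0.000000 + (1-p)*0.000000] = 0.000000
  V(1,0) = exp(-r*dt) * [p*4.684930 + (1-p)*0.995484] = 2.917807
  V(1,1) = exp(-r*dt) * [p*0.995484 + (1-p)*0.000000] = 0.519797
  V(0,0) = exp(-r*dt) * [p*2.917807 + (1-p)*0.519797] = 1.769768

Answer: Price = V(0,0) = 1.7698


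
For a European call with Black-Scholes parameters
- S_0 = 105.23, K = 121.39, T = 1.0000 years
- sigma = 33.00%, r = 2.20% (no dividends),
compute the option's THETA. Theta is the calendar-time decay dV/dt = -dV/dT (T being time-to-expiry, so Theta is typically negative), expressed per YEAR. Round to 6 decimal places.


d1 = -0.2012426429; d2 = -0.5312426429
phi(d1) = 0.3909452189; exp(-qT) = 1.0000000000; exp(-rT) = 0.9782402351
Theta = -S*exp(-qT)*phi(d1)*sigma/(2*sqrt(T)) - r*K*exp(-rT)*N(d2) + q*S*exp(-qT)*N(d1)
N(d1) = 0.4202544246; N(d2) = 0.2976253231; sqrt(T) = 1.0000000000
Term 1 = -105.2300 * 1.0000000000 * 0.3909452189 * 0.3300 / (2 * 1.0000000000) = -6.7879622885
Term 2 = -0.0220 * 121.3900 * 0.9782402351 * 0.2976253231 = -0.7775368728
Term 3 = 0 (no dividend yield, q = 0)
Theta = -6.7879622885 + (-0.7775368728) + (0.0000000000) = -7.565499

Answer: Theta = -7.565499


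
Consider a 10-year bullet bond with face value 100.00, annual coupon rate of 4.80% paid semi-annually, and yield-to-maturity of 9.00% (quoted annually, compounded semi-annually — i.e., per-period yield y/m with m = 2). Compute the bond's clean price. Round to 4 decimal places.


Coupon per period c = face * coupon_rate / m = 2.400000
Periods per year m = 2; per-period yield y/m = 0.045000
Number of cashflows N = 20
Cashflows (t years, CF_t, discount factor 1/(1+y/m)^(m*t), PV):
  t = 0.5000: CF_t = 2.400000, DF = 0.956938, PV = 2.296651
  t = 1.0000: CF_t = 2.400000, DF = 0.915730, PV = 2.197752
  t = 1.5000: CF_t = 2.400000, DF = 0.876297, PV = 2.103112
  t = 2.0000: CF_t = 2.400000, DF = 0.838561, PV = 2.012547
  t = 2.5000: CF_t = 2.400000, DF = 0.802451, PV = 1.925883
  t = 3.0000: CF_t = 2.400000, DF = 0.767896, PV = 1.842950
  t = 3.5000: CF_t = 2.400000, DF = 0.734828, PV = 1.763588
  t = 4.0000: CF_t = 2.400000, DF = 0.703185, PV = 1.687644
  t = 4.5000: CF_t = 2.400000, DF = 0.672904, PV = 1.614971
  t = 5.0000: CF_t = 2.400000, DF = 0.643928, PV = 1.545426
  t = 5.5000: CF_t = 2.400000, DF = 0.616199, PV = 1.478877
  t = 6.0000: CF_t = 2.400000, DF = 0.589664, PV = 1.415193
  t = 6.5000: CF_t = 2.400000, DF = 0.564272, PV = 1.354252
  t = 7.0000: CF_t = 2.400000, DF = 0.539973, PV = 1.295935
  t = 7.5000: CF_t = 2.400000, DF = 0.516720, PV = 1.240129
  t = 8.0000: CF_t = 2.400000, DF = 0.494469, PV = 1.186726
  t = 8.5000: CF_t = 2.400000, DF = 0.473176, PV = 1.135623
  t = 9.0000: CF_t = 2.400000, DF = 0.452800, PV = 1.086721
  t = 9.5000: CF_t = 2.400000, DF = 0.433302, PV = 1.039924
  t = 10.0000: CF_t = 102.400000, DF = 0.414643, PV = 42.459429
Price P = sum_t PV_t = 72.683333

Answer: Price = 72.6833


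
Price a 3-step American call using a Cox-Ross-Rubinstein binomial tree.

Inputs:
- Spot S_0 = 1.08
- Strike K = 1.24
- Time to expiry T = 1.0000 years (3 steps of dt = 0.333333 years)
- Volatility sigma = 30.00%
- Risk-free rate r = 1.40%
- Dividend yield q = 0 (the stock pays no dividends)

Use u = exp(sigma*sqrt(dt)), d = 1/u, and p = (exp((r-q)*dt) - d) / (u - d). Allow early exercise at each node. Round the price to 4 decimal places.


Answer: Price = V(0,0) = 0.0744

Derivation:
dt = T/N = 0.333333
u = exp(sigma*sqrt(dt)) = 1.189110; d = 1/u = 0.840965
p = (exp((r-q)*dt) - d) / (u - d) = 0.470242
Discount per step: exp(-r*dt) = 0.995344
Stock lattice S(k, i) with i counting down-moves:
  k=0: S(0,0) = 1.0800
  k=1: S(1,0) = 1.2842; S(1,1) = 0.9082
  k=2: S(2,0) = 1.5271; S(2,1) = 1.0800; S(2,2) = 0.7638
  k=3: S(3,0) = 1.8159; S(3,1) = 1.2842; S(3,2) = 0.9082; S(3,3) = 0.6423
Terminal payoffs V(N, i) = max(S_T - K, 0):
  V(3,0) = 0.575891; V(3,1) = 0.044239; V(3,2) = 0.000000; V(3,3) = 0.000000
Backward induction: V(k, i) = exp(-r*dt) * [p * V(k+1, i) + (1-p) * V(k+1, i+1)]; then take max(V_cont, immediate exercise) for American.
  V(2,0) = exp(-r*dt) * [p*0.575891 + (1-p)*0.044239] = 0.292874; exercise = 0.287101; V(2,0) = max -> 0.292874
  V(2,1) = exp(-r*dt) * [p*0.044239 + (1-p)*0.000000] = 0.020706; exercise = 0.000000; V(2,1) = max -> 0.020706
  V(2,2) = exp(-r*dt) * [p*0.000000 + (1-p)*0.000000] = 0.000000; exercise = 0.000000; V(2,2) = max -> 0.000000
  V(1,0) = exp(-r*dt) * [p*0.292874 + (1-p)*0.020706] = 0.147999; exercise = 0.044239; V(1,0) = max -> 0.147999
  V(1,1) = exp(-r*dt) * [p*0.020706 + (1-p)*0.000000] = 0.009692; exercise = 0.000000; V(1,1) = max -> 0.009692
  V(0,0) = exp(-r*dt) * [p*0.147999 + (1-p)*0.009692] = 0.074382; exercise = 0.000000; V(0,0) = max -> 0.074382


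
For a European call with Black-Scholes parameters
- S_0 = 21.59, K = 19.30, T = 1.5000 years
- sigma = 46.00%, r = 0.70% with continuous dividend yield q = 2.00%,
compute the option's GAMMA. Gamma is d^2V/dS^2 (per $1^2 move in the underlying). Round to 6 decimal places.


Answer: Gamma = 0.028815

Derivation:
d1 = 0.4461002708; d2 = -0.1172823701
phi(d1) = 0.3611574526; exp(-qT) = 0.9704455335; exp(-rT) = 0.9895549326
Gamma = exp(-qT) * phi(d1) / (S * sigma * sqrt(T)) = 0.9704455335 * 0.3611574526 / (21.5900 * 0.4600 * 1.2247448714) = 0.028815


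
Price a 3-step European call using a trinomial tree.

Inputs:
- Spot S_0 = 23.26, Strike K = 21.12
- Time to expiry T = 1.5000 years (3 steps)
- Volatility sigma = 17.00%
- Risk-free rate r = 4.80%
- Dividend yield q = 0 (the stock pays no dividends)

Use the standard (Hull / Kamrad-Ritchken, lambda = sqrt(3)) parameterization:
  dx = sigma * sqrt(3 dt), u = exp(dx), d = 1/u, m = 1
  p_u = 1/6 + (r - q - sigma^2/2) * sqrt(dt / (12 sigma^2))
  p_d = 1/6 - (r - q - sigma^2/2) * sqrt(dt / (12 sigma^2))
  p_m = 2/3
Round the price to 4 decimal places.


dt = T/N = 0.500000; dx = sigma*sqrt(3*dt) = 0.208207
u = exp(dx) = 1.231468; d = 1/u = 0.812039
p_u = 0.206951, p_m = 0.666667, p_d = 0.126382
Discount per step: exp(-r*dt) = 0.976286
Stock lattice S(k, j) with j the centered position index:
  k=0: S(0,+0) = 23.2600
  k=1: S(1,-1) = 18.8880; S(1,+0) = 23.2600; S(1,+1) = 28.6439
  k=2: S(2,-2) = 15.3378; S(2,-1) = 18.8880; S(2,+0) = 23.2600; S(2,+1) = 28.6439; S(2,+2) = 35.2741
  k=3: S(3,-3) = 12.4549; S(3,-2) = 15.3378; S(3,-1) = 18.8880; S(3,+0) = 23.2600; S(3,+1) = 28.6439; S(3,+2) = 35.2741; S(3,+3) = 43.4389
Terminal payoffs V(N, j) = max(S_T - K, 0):
  V(3,-3) = 0.000000; V(3,-2) = 0.000000; V(3,-1) = 0.000000; V(3,+0) = 2.140000; V(3,+1) = 7.523936; V(3,+2) = 14.154080; V(3,+3) = 22.318886
Backward induction: V(k, j) = exp(-r*dt) * [p_u * V(k+1, j+1) + p_m * V(k+1, j) + p_d * V(k+1, j-1)]
  V(2,-2) = exp(-r*dt) * [p_u*0.000000 + p_m*0.000000 + p_d*0.000000] = 0.000000
  V(2,-1) = exp(-r*dt) * [p_u*2.140000 + p_m*0.000000 + p_d*0.000000] = 0.432373
  V(2,+0) = exp(-r*dt) * [p_u*7.523936 + p_m*2.140000 + p_d*0.000000] = 2.912996
  V(2,+1) = exp(-r*dt) * [p_u*14.154080 + p_m*7.523936 + p_d*2.140000] = 8.020791
  V(2,+2) = exp(-r*dt) * [p_u*22.318886 + p_m*14.154080 + p_d*7.523936] = 14.650010
  V(1,-1) = exp(-r*dt) * [p_u*2.912996 + p_m*0.432373 + p_d*0.000000] = 0.869965
  V(1,+0) = exp(-r*dt) * [p_u*8.020791 + p_m*2.912996 + p_d*0.432373] = 3.569841
  V(1,+1) = exp(-r*dt) * [p_u*14.650010 + p_m*8.020791 + p_d*2.912996] = 8.539748
  V(0,+0) = exp(-r*dt) * [p_u*8.539748 + p_m*3.569841 + p_d*0.869965] = 4.156198

Answer: Price = V(0,0) = 4.1562


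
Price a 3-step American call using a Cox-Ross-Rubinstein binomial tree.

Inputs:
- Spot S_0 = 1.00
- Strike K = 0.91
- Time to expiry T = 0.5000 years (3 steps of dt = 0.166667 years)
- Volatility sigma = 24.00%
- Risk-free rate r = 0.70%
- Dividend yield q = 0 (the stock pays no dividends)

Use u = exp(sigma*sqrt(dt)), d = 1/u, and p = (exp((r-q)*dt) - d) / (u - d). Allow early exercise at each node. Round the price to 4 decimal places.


Answer: Price = V(0,0) = 0.1173

Derivation:
dt = T/N = 0.166667
u = exp(sigma*sqrt(dt)) = 1.102940; d = 1/u = 0.906667
p = (exp((r-q)*dt) - d) / (u - d) = 0.481472
Discount per step: exp(-r*dt) = 0.998834
Stock lattice S(k, i) with i counting down-moves:
  k=0: S(0,0) = 1.0000
  k=1: S(1,0) = 1.1029; S(1,1) = 0.9067
  k=2: S(2,0) = 1.2165; S(2,1) = 1.0000; S(2,2) = 0.8220
  k=3: S(3,0) = 1.3417; S(3,1) = 1.1029; S(3,2) = 0.9067; S(3,3) = 0.7453
Terminal payoffs V(N, i) = max(S_T - K, 0):
  V(3,0) = 0.431702; V(3,1) = 0.192940; V(3,2) = 0.000000; V(3,3) = 0.000000
Backward induction: V(k, i) = exp(-r*dt) * [p * V(k+1, i) + (1-p) * V(k+1, i+1)]; then take max(V_cont, immediate exercise) for American.
  V(2,0) = exp(-r*dt) * [p*0.431702 + (1-p)*0.192940] = 0.307538; exercise = 0.306477; V(2,0) = max -> 0.307538
  V(2,1) = exp(-r*dt) * [p*0.192940 + (1-p)*0.000000] = 0.092787; exercise = 0.090000; V(2,1) = max -> 0.092787
  V(2,2) = exp(-r*dt) * [p*0.000000 + (1-p)*0.000000] = 0.000000; exercise = 0.000000; V(2,2) = max -> 0.000000
  V(1,0) = exp(-r*dt) * [p*0.307538 + (1-p)*0.092787] = 0.195955; exercise = 0.192940; V(1,0) = max -> 0.195955
  V(1,1) = exp(-r*dt) * [p*0.092787 + (1-p)*0.000000] = 0.044622; exercise = 0.000000; V(1,1) = max -> 0.044622
  V(0,0) = exp(-r*dt) * [p*0.195955 + (1-p)*0.044622] = 0.117348; exercise = 0.090000; V(0,0) = max -> 0.117348


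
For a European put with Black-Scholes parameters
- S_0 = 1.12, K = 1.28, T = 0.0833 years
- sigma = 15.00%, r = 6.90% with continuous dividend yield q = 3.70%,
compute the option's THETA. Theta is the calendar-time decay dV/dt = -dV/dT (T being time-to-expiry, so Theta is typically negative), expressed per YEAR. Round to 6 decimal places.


d1 = -3.0011743440; d2 = -3.0444669531
phi(d1) = 0.0044162593; exp(-qT) = 0.9969226448; exp(-rT) = 0.9942687864
Theta = -S*exp(-qT)*phi(d1)*sigma/(2*sqrt(T)) + r*K*exp(-rT)*N(-d2) - q*S*exp(-qT)*N(-d1)
N(-d1) = 0.9986552973; N(-d2) = 0.9988345348; sqrt(T) = 0.2886173938
Term 1 = -1.1200 * 0.9969226448 * 0.0044162593 * 0.1500 / (2 * 0.2886173938) = -0.0012813649
Term 2 = 0.0690 * 1.2800 * 0.9942687864 * 0.9988345348 = 0.0877114753
Term 3 = -0.0370 * 1.1200 * 0.9969226448 * 0.9986552973 = -0.0412569214
Theta = -0.0012813649 + (0.0877114753) + (-0.0412569214) = 0.045173

Answer: Theta = 0.045173


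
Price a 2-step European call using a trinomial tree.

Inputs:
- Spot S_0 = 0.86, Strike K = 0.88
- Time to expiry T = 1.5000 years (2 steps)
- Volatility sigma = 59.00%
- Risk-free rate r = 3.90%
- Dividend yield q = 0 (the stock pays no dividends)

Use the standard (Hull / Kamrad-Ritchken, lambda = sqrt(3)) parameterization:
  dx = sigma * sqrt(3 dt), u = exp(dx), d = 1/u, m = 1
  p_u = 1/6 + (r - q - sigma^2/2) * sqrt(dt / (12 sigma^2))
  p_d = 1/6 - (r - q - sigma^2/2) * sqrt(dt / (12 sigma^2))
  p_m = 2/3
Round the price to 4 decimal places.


dt = T/N = 0.750000; dx = sigma*sqrt(3*dt) = 0.885000
u = exp(dx) = 2.422984; d = 1/u = 0.412714
p_u = 0.109442, p_m = 0.666667, p_d = 0.223891
Discount per step: exp(-r*dt) = 0.971174
Stock lattice S(k, j) with j the centered position index:
  k=0: S(0,+0) = 0.8600
  k=1: S(1,-1) = 0.3549; S(1,+0) = 0.8600; S(1,+1) = 2.0838
  k=2: S(2,-2) = 0.1465; S(2,-1) = 0.3549; S(2,+0) = 0.8600; S(2,+1) = 2.0838; S(2,+2) = 5.0489
Terminal payoffs V(N, j) = max(S_T - K, 0):
  V(2,-2) = 0.000000; V(2,-1) = 0.000000; V(2,+0) = 0.000000; V(2,+1) = 1.203767; V(2,+2) = 4.168934
Backward induction: V(k, j) = exp(-r*dt) * [p_u * V(k+1, j+1) + p_m * V(k+1, j) + p_d * V(k+1, j-1)]
  V(1,-1) = exp(-r*dt) * [p_u*0.000000 + p_m*0.000000 + p_d*0.000000] = 0.000000
  V(1,+0) = exp(-r*dt) * [p_u*1.203767 + p_m*0.000000 + p_d*0.000000] = 0.127945
  V(1,+1) = exp(-r*dt) * [p_u*4.168934 + p_m*1.203767 + p_d*0.000000] = 1.222482
  V(0,+0) = exp(-r*dt) * [p_u*1.222482 + p_m*0.127945 + p_d*0.000000] = 0.212772

Answer: Price = V(0,0) = 0.2128


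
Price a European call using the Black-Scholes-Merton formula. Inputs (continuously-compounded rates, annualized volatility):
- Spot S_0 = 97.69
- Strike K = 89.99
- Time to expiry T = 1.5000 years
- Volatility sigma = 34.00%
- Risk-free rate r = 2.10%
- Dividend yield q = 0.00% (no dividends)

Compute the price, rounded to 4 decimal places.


d1 = (ln(S/K) + (r - q + 0.5*sigma^2) * T) / (sigma * sqrt(T)) = 0.48101410
d2 = d1 - sigma * sqrt(T) = 0.06460084
exp(-rT) = 0.96899096; exp(-qT) = 1.00000000
C = S_0 * exp(-qT) * N(d1) - K * exp(-rT) * N(d2)
N(d1) = 0.68474676; N(d2) = 0.52575409
C = 97.6900 * 1.00000000 * 0.68474676 - 89.9900 * 0.96899096 * 0.52575409 = 21.0474

Answer: Price = 21.0474


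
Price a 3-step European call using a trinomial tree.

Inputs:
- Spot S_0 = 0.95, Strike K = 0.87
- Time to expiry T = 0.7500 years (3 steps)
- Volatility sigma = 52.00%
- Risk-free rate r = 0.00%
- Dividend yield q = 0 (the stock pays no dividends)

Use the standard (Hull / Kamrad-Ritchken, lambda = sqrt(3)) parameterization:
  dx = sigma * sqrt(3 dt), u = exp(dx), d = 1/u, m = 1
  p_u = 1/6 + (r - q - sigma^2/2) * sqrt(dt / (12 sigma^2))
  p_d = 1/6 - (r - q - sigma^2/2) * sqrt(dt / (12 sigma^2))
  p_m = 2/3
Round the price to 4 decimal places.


Answer: Price = V(0,0) = 0.2003

Derivation:
dt = T/N = 0.250000; dx = sigma*sqrt(3*dt) = 0.450333
u = exp(dx) = 1.568835; d = 1/u = 0.637416
p_u = 0.129139, p_m = 0.666667, p_d = 0.204194
Discount per step: exp(-r*dt) = 1.000000
Stock lattice S(k, j) with j the centered position index:
  k=0: S(0,+0) = 0.9500
  k=1: S(1,-1) = 0.6055; S(1,+0) = 0.9500; S(1,+1) = 1.4904
  k=2: S(2,-2) = 0.3860; S(2,-1) = 0.6055; S(2,+0) = 0.9500; S(2,+1) = 1.4904; S(2,+2) = 2.3382
  k=3: S(3,-3) = 0.2460; S(3,-2) = 0.3860; S(3,-1) = 0.6055; S(3,+0) = 0.9500; S(3,+1) = 1.4904; S(3,+2) = 2.3382; S(3,+3) = 3.6682
Terminal payoffs V(N, j) = max(S_T - K, 0):
  V(3,-3) = 0.000000; V(3,-2) = 0.000000; V(3,-1) = 0.000000; V(3,+0) = 0.080000; V(3,+1) = 0.620393; V(3,+2) = 1.468181; V(3,+3) = 2.798219
Backward induction: V(k, j) = exp(-r*dt) * [p_u * V(k+1, j+1) + p_m * V(k+1, j) + p_d * V(k+1, j-1)]
  V(2,-2) = exp(-r*dt) * [p_u*0.000000 + p_m*0.000000 + p_d*0.000000] = 0.000000
  V(2,-1) = exp(-r*dt) * [p_u*0.080000 + p_m*0.000000 + p_d*0.000000] = 0.010331
  V(2,+0) = exp(-r*dt) * [p_u*0.620393 + p_m*0.080000 + p_d*0.000000] = 0.133450
  V(2,+1) = exp(-r*dt) * [p_u*1.468181 + p_m*0.620393 + p_d*0.080000] = 0.619530
  V(2,+2) = exp(-r*dt) * [p_u*2.798219 + p_m*1.468181 + p_d*0.620393] = 1.466827
  V(1,-1) = exp(-r*dt) * [p_u*0.133450 + p_m*0.010331 + p_d*0.000000] = 0.024121
  V(1,+0) = exp(-r*dt) * [p_u*0.619530 + p_m*0.133450 + p_d*0.010331] = 0.171082
  V(1,+1) = exp(-r*dt) * [p_u*1.466827 + p_m*0.619530 + p_d*0.133450] = 0.629694
  V(0,+0) = exp(-r*dt) * [p_u*0.629694 + p_m*0.171082 + p_d*0.024121] = 0.200298


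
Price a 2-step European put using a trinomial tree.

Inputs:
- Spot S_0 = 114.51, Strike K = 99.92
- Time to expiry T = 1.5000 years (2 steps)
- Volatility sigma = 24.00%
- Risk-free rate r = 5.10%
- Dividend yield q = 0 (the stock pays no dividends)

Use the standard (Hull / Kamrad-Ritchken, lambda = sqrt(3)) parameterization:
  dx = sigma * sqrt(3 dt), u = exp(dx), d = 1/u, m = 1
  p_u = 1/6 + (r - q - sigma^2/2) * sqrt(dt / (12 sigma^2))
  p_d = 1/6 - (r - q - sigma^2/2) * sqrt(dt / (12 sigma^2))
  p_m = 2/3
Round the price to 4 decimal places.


dt = T/N = 0.750000; dx = sigma*sqrt(3*dt) = 0.360000
u = exp(dx) = 1.433329; d = 1/u = 0.697676
p_u = 0.189792, p_m = 0.666667, p_d = 0.143542
Discount per step: exp(-r*dt) = 0.962472
Stock lattice S(k, j) with j the centered position index:
  k=0: S(0,+0) = 114.5100
  k=1: S(1,-1) = 79.8909; S(1,+0) = 114.5100; S(1,+1) = 164.1306
  k=2: S(2,-2) = 55.7380; S(2,-1) = 79.8909; S(2,+0) = 114.5100; S(2,+1) = 164.1306; S(2,+2) = 235.2531
Terminal payoffs V(N, j) = max(K - S_T, 0):
  V(2,-2) = 44.181999; V(2,-1) = 20.029084; V(2,+0) = 0.000000; V(2,+1) = 0.000000; V(2,+2) = 0.000000
Backward induction: V(k, j) = exp(-r*dt) * [p_u * V(k+1, j+1) + p_m * V(k+1, j) + p_d * V(k+1, j-1)]
  V(1,-1) = exp(-r*dt) * [p_u*0.000000 + p_m*20.029084 + p_d*44.181999] = 18.955584
  V(1,+0) = exp(-r*dt) * [p_u*0.000000 + p_m*0.000000 + p_d*20.029084] = 2.767116
  V(1,+1) = exp(-r*dt) * [p_u*0.000000 + p_m*0.000000 + p_d*0.000000] = 0.000000
  V(0,+0) = exp(-r*dt) * [p_u*0.000000 + p_m*2.767116 + p_d*18.955584] = 4.394321

Answer: Price = V(0,0) = 4.3943


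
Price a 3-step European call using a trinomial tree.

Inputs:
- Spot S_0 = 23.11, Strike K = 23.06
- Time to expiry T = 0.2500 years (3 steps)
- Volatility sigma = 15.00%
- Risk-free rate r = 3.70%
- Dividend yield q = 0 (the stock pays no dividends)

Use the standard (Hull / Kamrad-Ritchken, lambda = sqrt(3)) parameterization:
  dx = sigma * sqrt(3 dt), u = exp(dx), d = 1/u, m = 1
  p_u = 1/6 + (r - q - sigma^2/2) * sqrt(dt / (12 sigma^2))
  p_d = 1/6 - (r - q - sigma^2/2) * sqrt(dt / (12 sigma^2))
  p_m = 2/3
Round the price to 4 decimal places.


Answer: Price = V(0,0) = 0.7703

Derivation:
dt = T/N = 0.083333; dx = sigma*sqrt(3*dt) = 0.075000
u = exp(dx) = 1.077884; d = 1/u = 0.927743
p_u = 0.180972, p_m = 0.666667, p_d = 0.152361
Discount per step: exp(-r*dt) = 0.996921
Stock lattice S(k, j) with j the centered position index:
  k=0: S(0,+0) = 23.1100
  k=1: S(1,-1) = 21.4402; S(1,+0) = 23.1100; S(1,+1) = 24.9099
  k=2: S(2,-2) = 19.8910; S(2,-1) = 21.4402; S(2,+0) = 23.1100; S(2,+1) = 24.9099; S(2,+2) = 26.8500
  k=3: S(3,-3) = 18.4537; S(3,-2) = 19.8910; S(3,-1) = 21.4402; S(3,+0) = 23.1100; S(3,+1) = 24.9099; S(3,+2) = 26.8500; S(3,+3) = 28.9412
Terminal payoffs V(N, j) = max(S_T - K, 0):
  V(3,-3) = 0.000000; V(3,-2) = 0.000000; V(3,-1) = 0.000000; V(3,+0) = 0.050000; V(3,+1) = 1.849903; V(3,+2) = 3.789989; V(3,+3) = 5.881178
Backward induction: V(k, j) = exp(-r*dt) * [p_u * V(k+1, j+1) + p_m * V(k+1, j) + p_d * V(k+1, j-1)]
  V(2,-2) = exp(-r*dt) * [p_u*0.000000 + p_m*0.000000 + p_d*0.000000] = 0.000000
  V(2,-1) = exp(-r*dt) * [p_u*0.050000 + p_m*0.000000 + p_d*0.000000] = 0.009021
  V(2,+0) = exp(-r*dt) * [p_u*1.849903 + p_m*0.050000 + p_d*0.000000] = 0.366981
  V(2,+1) = exp(-r*dt) * [p_u*3.789989 + p_m*1.849903 + p_d*0.050000] = 1.920838
  V(2,+2) = exp(-r*dt) * [p_u*5.881178 + p_m*3.789989 + p_d*1.849903] = 3.860920
  V(1,-1) = exp(-r*dt) * [p_u*0.366981 + p_m*0.009021 + p_d*0.000000] = 0.072204
  V(1,+0) = exp(-r*dt) * [p_u*1.920838 + p_m*0.366981 + p_d*0.009021] = 0.591819
  V(1,+1) = exp(-r*dt) * [p_u*3.860920 + p_m*1.920838 + p_d*0.366981] = 2.028926
  V(0,+0) = exp(-r*dt) * [p_u*2.028926 + p_m*0.591819 + p_d*0.072204] = 0.770347
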